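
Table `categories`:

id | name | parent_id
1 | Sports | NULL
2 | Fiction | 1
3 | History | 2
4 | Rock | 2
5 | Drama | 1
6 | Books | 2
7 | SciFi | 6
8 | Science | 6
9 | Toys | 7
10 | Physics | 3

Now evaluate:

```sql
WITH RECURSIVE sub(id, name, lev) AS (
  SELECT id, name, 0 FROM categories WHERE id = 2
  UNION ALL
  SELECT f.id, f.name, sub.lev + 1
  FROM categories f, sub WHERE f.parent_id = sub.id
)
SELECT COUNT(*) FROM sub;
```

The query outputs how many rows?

Base: id=2 (Fiction) at lev 0.
Iteration 1: rows with parent_id in {2} -> History (id 3, lev 1), Rock (id 4, lev 1), Books (id 6, lev 1).
Iteration 2: rows with parent_id in {3,4,6} -> SciFi (id 7, lev 2), Science (id 8, lev 2), Physics (id 10, lev 2).
Iteration 3: rows with parent_id in {7,8,10} -> Toys (id 9, lev 3).
Iteration 4: no rows with parent_id in {9}; recursion stops.
Total rows emitted: 8.

8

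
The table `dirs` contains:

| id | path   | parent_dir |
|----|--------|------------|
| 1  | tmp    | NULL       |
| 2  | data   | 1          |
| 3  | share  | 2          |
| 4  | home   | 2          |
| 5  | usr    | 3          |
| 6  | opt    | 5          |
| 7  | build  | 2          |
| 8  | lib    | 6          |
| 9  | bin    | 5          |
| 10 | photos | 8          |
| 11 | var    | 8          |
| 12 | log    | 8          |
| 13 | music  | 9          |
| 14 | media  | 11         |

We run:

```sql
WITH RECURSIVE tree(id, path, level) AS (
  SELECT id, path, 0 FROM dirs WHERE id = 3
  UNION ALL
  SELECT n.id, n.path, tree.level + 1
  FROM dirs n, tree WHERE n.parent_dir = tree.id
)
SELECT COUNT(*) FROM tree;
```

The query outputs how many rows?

Base: id=3 (share) at level 0.
Iteration 1: rows with parent_dir in {3} -> usr (id 5, level 1).
Iteration 2: rows with parent_dir in {5} -> opt (id 6, level 2), bin (id 9, level 2).
Iteration 3: rows with parent_dir in {6,9} -> lib (id 8, level 3), music (id 13, level 3).
Iteration 4: rows with parent_dir in {8,13} -> photos (id 10, level 4), var (id 11, level 4), log (id 12, level 4).
Iteration 5: rows with parent_dir in {10,11,12} -> media (id 14, level 5).
Iteration 6: no rows with parent_dir in {14}; recursion stops.
Total rows emitted: 10.

10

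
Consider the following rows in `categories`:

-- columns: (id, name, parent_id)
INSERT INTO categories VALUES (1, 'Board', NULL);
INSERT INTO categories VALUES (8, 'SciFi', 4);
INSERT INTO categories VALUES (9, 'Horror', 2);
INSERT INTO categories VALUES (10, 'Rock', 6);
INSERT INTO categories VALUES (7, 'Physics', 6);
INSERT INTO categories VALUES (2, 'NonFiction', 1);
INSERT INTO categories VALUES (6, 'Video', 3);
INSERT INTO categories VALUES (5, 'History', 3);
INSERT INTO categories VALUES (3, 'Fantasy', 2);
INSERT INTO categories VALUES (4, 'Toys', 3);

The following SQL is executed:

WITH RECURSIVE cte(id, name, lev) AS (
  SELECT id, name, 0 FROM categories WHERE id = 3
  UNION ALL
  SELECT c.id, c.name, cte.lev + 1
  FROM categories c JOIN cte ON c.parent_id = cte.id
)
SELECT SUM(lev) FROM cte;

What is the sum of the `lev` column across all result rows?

Base: id=3 (Fantasy) at lev 0.
Iteration 1: rows with parent_id in {3} -> Toys (id 4, lev 1), History (id 5, lev 1), Video (id 6, lev 1).
Iteration 2: rows with parent_id in {4,5,6} -> Physics (id 7, lev 2), SciFi (id 8, lev 2), Rock (id 10, lev 2).
Iteration 3: no rows with parent_id in {7,8,10}; recursion stops.
SUM(lev) = 0 + 1 + 1 + 1 + 2 + 2 + 2 = 9.

9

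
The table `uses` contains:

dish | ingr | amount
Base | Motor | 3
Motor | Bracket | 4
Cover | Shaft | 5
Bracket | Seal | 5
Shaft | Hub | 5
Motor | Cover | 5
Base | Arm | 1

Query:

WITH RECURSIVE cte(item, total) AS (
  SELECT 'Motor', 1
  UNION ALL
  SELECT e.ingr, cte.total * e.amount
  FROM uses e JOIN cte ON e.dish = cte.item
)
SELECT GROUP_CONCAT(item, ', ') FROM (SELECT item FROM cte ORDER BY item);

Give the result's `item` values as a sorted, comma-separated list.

Base: (Motor, total=1).
Iteration 1: components of {Motor} -> Bracket = 1*4 = 4, Cover = 1*5 = 5.
Iteration 2: components of {Bracket,Cover} -> Seal = 4*5 = 20, Shaft = 5*5 = 25.
Iteration 3: components of {Seal,Shaft} -> Hub = 25*5 = 125.
Iteration 4: no further components; recursion stops.

Bracket, Cover, Hub, Motor, Seal, Shaft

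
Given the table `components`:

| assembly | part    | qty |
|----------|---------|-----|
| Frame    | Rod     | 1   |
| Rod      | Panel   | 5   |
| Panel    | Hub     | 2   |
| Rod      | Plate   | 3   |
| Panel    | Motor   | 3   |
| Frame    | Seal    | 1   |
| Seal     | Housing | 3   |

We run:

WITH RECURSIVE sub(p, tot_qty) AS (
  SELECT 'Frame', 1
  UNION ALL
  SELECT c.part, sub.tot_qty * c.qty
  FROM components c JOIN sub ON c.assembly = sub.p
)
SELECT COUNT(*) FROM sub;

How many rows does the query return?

8

Base: (Frame, tot_qty=1).
Iteration 1: components of {Frame} -> Rod = 1*1 = 1, Seal = 1*1 = 1.
Iteration 2: components of {Rod,Seal} -> Housing = 1*3 = 3, Panel = 1*5 = 5, Plate = 1*3 = 3.
Iteration 3: components of {Housing,Panel,Plate} -> Hub = 5*2 = 10, Motor = 5*3 = 15.
Iteration 4: no further components; recursion stops.
Total rows emitted: 8.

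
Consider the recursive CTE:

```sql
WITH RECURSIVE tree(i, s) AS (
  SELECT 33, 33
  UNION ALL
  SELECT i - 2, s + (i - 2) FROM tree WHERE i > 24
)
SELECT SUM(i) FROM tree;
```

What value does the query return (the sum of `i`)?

168

Base: i=33, s=33.
Iteration 1: 33 > 24 holds -> i = 33 - 2 = 31, s = 33 + 31 = 64.
Iteration 2: 31 > 24 holds -> i = 31 - 2 = 29, s = 64 + 29 = 93.
Iteration 3: 29 > 24 holds -> i = 29 - 2 = 27, s = 93 + 27 = 120.
Iteration 4: 27 > 24 holds -> i = 27 - 2 = 25, s = 120 + 25 = 145.
Iteration 5: 25 > 24 holds -> i = 25 - 2 = 23, s = 145 + 23 = 168.
Iteration 6: 23 > 24 fails; recursion stops.
SUM(i) = 33 + 31 + 29 + 27 + 25 + 23 = 168.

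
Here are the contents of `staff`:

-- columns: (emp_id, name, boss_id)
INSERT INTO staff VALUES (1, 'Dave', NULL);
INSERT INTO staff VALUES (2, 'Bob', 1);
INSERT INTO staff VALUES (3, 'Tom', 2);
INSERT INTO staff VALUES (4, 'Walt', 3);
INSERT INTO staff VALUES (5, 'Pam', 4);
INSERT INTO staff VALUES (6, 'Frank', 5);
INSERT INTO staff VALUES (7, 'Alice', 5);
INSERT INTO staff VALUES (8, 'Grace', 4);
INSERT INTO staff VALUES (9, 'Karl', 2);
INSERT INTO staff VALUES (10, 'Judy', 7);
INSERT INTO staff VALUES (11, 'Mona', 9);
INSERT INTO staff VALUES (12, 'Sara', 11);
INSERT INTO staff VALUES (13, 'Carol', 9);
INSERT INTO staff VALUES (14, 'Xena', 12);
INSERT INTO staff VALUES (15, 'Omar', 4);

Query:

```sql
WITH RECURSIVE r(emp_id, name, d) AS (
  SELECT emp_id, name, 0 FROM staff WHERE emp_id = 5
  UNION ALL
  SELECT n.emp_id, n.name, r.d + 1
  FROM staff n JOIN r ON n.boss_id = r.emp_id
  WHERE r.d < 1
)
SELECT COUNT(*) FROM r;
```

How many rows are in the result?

Base: emp_id=5 (Pam) at d 0.
Iteration 1: rows with boss_id in {5} -> Frank (id 6, d 1), Alice (id 7, d 1).
Iteration 2: d < 1 fails for all current rows; recursion stops.
Total rows emitted: 3.

3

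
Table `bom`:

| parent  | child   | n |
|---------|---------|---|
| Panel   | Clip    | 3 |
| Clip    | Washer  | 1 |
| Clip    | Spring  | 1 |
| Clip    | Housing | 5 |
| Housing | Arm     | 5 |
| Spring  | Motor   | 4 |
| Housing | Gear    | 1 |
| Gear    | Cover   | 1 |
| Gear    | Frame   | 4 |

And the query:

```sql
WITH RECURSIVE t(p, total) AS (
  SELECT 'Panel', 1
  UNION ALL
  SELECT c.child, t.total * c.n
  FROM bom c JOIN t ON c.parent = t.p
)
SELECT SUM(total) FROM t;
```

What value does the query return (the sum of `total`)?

202

Base: (Panel, total=1).
Iteration 1: components of {Panel} -> Clip = 1*3 = 3.
Iteration 2: components of {Clip} -> Housing = 3*5 = 15, Spring = 3*1 = 3, Washer = 3*1 = 3.
Iteration 3: components of {Housing,Spring,Washer} -> Arm = 15*5 = 75, Gear = 15*1 = 15, Motor = 3*4 = 12.
Iteration 4: components of {Arm,Gear,Motor} -> Cover = 15*1 = 15, Frame = 15*4 = 60.
Iteration 5: no further components; recursion stops.
SUM(total) = 1 + 3 + 3 + 3 + 15 + 12 + 75 + 15 + 15 + 60 = 202.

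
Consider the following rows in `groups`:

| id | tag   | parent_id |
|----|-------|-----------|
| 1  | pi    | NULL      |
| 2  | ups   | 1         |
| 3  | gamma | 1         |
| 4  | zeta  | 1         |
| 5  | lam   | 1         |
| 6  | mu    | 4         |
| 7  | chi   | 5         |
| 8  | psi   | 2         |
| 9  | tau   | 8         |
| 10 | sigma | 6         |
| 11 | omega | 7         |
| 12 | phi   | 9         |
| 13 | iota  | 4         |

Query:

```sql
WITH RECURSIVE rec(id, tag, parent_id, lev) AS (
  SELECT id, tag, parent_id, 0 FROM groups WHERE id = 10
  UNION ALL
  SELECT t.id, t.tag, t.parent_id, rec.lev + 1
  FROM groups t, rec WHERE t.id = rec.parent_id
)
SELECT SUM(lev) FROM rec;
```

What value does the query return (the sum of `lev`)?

Base: id=10 (sigma), parent_id=6, lev 0.
Iteration 1: join on id=6 -> mu (id 6, parent_id=4, lev 1).
Iteration 2: join on id=4 -> zeta (id 4, parent_id=1, lev 2).
Iteration 3: join on id=1 -> pi (id 1, parent_id=NULL, lev 3).
Iteration 4: parent_id is NULL; no match; recursion stops.
SUM(lev) = 0 + 1 + 2 + 3 = 6.

6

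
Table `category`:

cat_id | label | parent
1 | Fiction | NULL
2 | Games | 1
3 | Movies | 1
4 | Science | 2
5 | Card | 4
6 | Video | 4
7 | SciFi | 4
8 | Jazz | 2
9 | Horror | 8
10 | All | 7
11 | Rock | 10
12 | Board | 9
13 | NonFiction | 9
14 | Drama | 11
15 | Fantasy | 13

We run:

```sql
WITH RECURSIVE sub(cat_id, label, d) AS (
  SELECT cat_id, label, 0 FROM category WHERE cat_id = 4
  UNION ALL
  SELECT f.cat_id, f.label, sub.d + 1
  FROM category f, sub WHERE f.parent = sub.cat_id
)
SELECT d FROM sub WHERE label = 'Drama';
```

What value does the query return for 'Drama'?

Base: cat_id=4 (Science) at d 0.
Iteration 1: rows with parent in {4} -> Card (id 5, d 1), Video (id 6, d 1), SciFi (id 7, d 1).
Iteration 2: rows with parent in {5,6,7} -> All (id 10, d 2).
Iteration 3: rows with parent in {10} -> Rock (id 11, d 3).
Iteration 4: rows with parent in {11} -> Drama (id 14, d 4).
Iteration 5: no rows with parent in {14}; recursion stops.

4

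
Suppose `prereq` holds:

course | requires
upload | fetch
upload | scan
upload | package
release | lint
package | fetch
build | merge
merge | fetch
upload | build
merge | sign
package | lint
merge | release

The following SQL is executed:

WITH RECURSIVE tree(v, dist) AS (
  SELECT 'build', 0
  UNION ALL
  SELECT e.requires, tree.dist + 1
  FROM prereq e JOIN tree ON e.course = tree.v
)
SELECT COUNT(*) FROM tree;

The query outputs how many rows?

Base: (build, dist=0).
Iteration 1: edges from {build} -> (merge, dist=1).
Iteration 2: edges from {merge} -> (fetch, dist=2), (release, dist=2), (sign, dist=2).
Iteration 3: edges from {fetch,release,sign} -> (lint, dist=3).
Iteration 4: no outgoing edges from {lint}; recursion stops.
Total rows emitted: 6.

6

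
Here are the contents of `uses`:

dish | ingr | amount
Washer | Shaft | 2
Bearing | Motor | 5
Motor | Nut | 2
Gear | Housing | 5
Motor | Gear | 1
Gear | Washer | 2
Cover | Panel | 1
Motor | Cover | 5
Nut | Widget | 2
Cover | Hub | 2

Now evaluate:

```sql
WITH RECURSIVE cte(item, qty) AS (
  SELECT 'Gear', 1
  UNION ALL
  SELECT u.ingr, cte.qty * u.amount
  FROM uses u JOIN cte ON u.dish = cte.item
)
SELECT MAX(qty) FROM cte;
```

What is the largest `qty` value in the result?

5

Base: (Gear, qty=1).
Iteration 1: components of {Gear} -> Housing = 1*5 = 5, Washer = 1*2 = 2.
Iteration 2: components of {Housing,Washer} -> Shaft = 2*2 = 4.
Iteration 3: no further components; recursion stops.
qty values: 1, 2, 5, 4; the maximum is 5.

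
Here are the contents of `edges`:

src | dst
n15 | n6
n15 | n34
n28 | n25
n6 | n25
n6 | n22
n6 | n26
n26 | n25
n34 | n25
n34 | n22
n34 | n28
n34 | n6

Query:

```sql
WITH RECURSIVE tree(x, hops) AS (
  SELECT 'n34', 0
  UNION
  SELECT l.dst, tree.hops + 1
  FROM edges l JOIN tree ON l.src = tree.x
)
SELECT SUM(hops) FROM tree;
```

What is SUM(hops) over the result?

13

Base: (n34, hops=0).
Iteration 1: edges from {n34} -> (n22, hops=1), (n25, hops=1), (n28, hops=1), (n6, hops=1).
Iteration 2: edges from {n22,n25,n28,n6} -> (n22, hops=2), (n25, hops=2), (n26, hops=2). [UNION drops 1 duplicate row(s)]
Iteration 3: edges from {n22,n25,n26} -> (n25, hops=3).
Iteration 4: no outgoing edges from {n25}; recursion stops.
SUM(hops) = 0 + 1 + 1 + 1 + 1 + 2 + 2 + 2 + 3 = 13.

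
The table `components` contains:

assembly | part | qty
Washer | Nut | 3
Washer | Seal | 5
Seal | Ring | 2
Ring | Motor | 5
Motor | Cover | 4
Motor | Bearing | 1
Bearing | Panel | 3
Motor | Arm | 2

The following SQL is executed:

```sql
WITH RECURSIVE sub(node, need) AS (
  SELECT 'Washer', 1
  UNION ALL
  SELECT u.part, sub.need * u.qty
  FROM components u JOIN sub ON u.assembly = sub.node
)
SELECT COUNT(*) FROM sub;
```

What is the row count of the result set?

9

Base: (Washer, need=1).
Iteration 1: components of {Washer} -> Nut = 1*3 = 3, Seal = 1*5 = 5.
Iteration 2: components of {Nut,Seal} -> Ring = 5*2 = 10.
Iteration 3: components of {Ring} -> Motor = 10*5 = 50.
Iteration 4: components of {Motor} -> Arm = 50*2 = 100, Bearing = 50*1 = 50, Cover = 50*4 = 200.
Iteration 5: components of {Arm,Bearing,Cover} -> Panel = 50*3 = 150.
Iteration 6: no further components; recursion stops.
Total rows emitted: 9.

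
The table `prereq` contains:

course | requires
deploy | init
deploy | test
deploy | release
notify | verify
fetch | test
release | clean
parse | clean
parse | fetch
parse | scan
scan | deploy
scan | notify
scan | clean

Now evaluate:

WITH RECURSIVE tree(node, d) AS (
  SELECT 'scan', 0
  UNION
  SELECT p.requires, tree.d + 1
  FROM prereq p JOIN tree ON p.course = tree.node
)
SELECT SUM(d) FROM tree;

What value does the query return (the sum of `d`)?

14

Base: (scan, d=0).
Iteration 1: edges from {scan} -> (clean, d=1), (deploy, d=1), (notify, d=1).
Iteration 2: edges from {clean,deploy,notify} -> (init, d=2), (release, d=2), (test, d=2), (verify, d=2).
Iteration 3: edges from {init,release,test,verify} -> (clean, d=3).
Iteration 4: no outgoing edges from {clean}; recursion stops.
SUM(d) = 0 + 1 + 1 + 1 + 2 + 2 + 2 + 2 + 3 = 14.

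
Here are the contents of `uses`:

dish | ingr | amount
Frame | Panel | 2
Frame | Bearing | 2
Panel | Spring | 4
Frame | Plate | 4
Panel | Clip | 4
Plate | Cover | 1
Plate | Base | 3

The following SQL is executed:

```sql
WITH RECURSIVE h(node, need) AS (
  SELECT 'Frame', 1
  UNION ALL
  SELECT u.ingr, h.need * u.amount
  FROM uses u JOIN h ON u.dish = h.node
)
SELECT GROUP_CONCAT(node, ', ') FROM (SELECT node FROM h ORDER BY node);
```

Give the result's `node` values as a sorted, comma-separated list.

Base: (Frame, need=1).
Iteration 1: components of {Frame} -> Bearing = 1*2 = 2, Panel = 1*2 = 2, Plate = 1*4 = 4.
Iteration 2: components of {Bearing,Panel,Plate} -> Base = 4*3 = 12, Clip = 2*4 = 8, Cover = 4*1 = 4, Spring = 2*4 = 8.
Iteration 3: no further components; recursion stops.

Base, Bearing, Clip, Cover, Frame, Panel, Plate, Spring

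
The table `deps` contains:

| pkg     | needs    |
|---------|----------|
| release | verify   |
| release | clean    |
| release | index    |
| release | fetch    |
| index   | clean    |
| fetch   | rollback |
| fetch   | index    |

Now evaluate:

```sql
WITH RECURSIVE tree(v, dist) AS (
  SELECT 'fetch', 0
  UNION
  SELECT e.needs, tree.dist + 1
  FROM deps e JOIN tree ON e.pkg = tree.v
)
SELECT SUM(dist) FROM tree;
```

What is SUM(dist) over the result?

Base: (fetch, dist=0).
Iteration 1: edges from {fetch} -> (index, dist=1), (rollback, dist=1).
Iteration 2: edges from {index,rollback} -> (clean, dist=2).
Iteration 3: no outgoing edges from {clean}; recursion stops.
SUM(dist) = 0 + 1 + 1 + 2 = 4.

4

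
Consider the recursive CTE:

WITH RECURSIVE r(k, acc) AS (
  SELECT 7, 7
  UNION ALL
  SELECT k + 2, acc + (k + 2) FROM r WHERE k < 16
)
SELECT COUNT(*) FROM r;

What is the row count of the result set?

6

Base: k=7, acc=7.
Iteration 1: 7 < 16 holds -> k = 7 + 2 = 9, acc = 7 + 9 = 16.
Iteration 2: 9 < 16 holds -> k = 9 + 2 = 11, acc = 16 + 11 = 27.
Iteration 3: 11 < 16 holds -> k = 11 + 2 = 13, acc = 27 + 13 = 40.
Iteration 4: 13 < 16 holds -> k = 13 + 2 = 15, acc = 40 + 15 = 55.
Iteration 5: 15 < 16 holds -> k = 15 + 2 = 17, acc = 55 + 17 = 72.
Iteration 6: 17 < 16 fails; recursion stops.
Total rows emitted: 6.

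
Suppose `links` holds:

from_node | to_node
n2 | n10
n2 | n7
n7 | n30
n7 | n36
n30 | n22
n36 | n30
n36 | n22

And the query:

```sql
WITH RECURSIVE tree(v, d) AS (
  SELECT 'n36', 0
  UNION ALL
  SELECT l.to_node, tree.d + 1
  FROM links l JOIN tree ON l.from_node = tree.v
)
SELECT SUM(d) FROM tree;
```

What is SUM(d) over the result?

4

Base: (n36, d=0).
Iteration 1: edges from {n36} -> (n22, d=1), (n30, d=1).
Iteration 2: edges from {n22,n30} -> (n22, d=2).
Iteration 3: no outgoing edges from {n22}; recursion stops.
SUM(d) = 0 + 1 + 1 + 2 = 4.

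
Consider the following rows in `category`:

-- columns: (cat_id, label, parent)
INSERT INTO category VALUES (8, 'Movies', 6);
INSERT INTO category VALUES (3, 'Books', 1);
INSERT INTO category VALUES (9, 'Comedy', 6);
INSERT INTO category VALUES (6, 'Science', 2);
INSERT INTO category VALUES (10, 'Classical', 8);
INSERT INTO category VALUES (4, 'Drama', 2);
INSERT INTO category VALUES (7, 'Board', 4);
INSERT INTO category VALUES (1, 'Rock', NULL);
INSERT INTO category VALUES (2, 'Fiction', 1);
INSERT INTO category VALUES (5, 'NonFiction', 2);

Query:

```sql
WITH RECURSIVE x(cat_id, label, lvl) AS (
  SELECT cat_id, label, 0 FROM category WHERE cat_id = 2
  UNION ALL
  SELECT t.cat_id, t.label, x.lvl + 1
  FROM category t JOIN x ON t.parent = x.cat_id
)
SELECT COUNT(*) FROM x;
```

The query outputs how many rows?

Base: cat_id=2 (Fiction) at lvl 0.
Iteration 1: rows with parent in {2} -> Drama (id 4, lvl 1), NonFiction (id 5, lvl 1), Science (id 6, lvl 1).
Iteration 2: rows with parent in {4,5,6} -> Board (id 7, lvl 2), Movies (id 8, lvl 2), Comedy (id 9, lvl 2).
Iteration 3: rows with parent in {7,8,9} -> Classical (id 10, lvl 3).
Iteration 4: no rows with parent in {10}; recursion stops.
Total rows emitted: 8.

8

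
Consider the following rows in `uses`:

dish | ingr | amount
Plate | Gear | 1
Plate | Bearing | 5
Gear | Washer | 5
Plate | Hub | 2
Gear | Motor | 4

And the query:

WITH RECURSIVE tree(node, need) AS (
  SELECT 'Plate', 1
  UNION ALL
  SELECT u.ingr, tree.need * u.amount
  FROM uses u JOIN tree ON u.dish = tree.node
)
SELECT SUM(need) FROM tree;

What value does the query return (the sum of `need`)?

18

Base: (Plate, need=1).
Iteration 1: components of {Plate} -> Bearing = 1*5 = 5, Gear = 1*1 = 1, Hub = 1*2 = 2.
Iteration 2: components of {Bearing,Gear,Hub} -> Motor = 1*4 = 4, Washer = 1*5 = 5.
Iteration 3: no further components; recursion stops.
SUM(need) = 1 + 1 + 5 + 2 + 5 + 4 = 18.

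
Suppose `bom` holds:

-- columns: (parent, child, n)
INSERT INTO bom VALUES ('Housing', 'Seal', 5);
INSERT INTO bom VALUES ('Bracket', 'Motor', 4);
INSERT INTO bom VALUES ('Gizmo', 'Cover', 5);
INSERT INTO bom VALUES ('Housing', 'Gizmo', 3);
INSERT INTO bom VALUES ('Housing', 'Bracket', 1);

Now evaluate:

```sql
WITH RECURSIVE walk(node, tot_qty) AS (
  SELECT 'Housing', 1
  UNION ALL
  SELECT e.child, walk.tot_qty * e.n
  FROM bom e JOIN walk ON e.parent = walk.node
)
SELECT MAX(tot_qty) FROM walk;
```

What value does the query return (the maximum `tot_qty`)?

Base: (Housing, tot_qty=1).
Iteration 1: components of {Housing} -> Bracket = 1*1 = 1, Gizmo = 1*3 = 3, Seal = 1*5 = 5.
Iteration 2: components of {Bracket,Gizmo,Seal} -> Cover = 3*5 = 15, Motor = 1*4 = 4.
Iteration 3: no further components; recursion stops.
tot_qty values: 1, 3, 1, 5, 15, 4; the maximum is 15.

15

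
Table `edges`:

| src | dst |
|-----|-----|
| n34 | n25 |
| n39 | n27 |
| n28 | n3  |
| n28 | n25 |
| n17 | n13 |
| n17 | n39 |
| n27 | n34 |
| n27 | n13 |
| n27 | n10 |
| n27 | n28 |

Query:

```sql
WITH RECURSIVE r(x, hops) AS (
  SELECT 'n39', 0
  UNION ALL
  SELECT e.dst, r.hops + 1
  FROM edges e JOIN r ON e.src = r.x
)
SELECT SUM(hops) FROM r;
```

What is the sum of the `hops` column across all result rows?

18

Base: (n39, hops=0).
Iteration 1: edges from {n39} -> (n27, hops=1).
Iteration 2: edges from {n27} -> (n10, hops=2), (n13, hops=2), (n28, hops=2), (n34, hops=2).
Iteration 3: edges from {n10,n13,n28,n34} -> (n25, hops=3) x2, (n3, hops=3). [UNION ALL keeps all 3 new rows, including repeats]
Iteration 4: no outgoing edges from {n25,n3}; recursion stops.
SUM(hops) = 0 + 1 + 2 + 2 + 2 + 2 + 3 + 3 + 3 = 18.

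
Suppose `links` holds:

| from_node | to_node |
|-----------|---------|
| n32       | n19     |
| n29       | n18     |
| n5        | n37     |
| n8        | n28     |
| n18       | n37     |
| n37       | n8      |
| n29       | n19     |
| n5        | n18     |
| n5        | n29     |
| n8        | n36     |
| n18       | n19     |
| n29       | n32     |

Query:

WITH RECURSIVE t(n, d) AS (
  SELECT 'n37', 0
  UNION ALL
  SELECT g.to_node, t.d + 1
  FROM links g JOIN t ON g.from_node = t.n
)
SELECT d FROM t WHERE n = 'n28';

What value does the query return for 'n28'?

Base: (n37, d=0).
Iteration 1: edges from {n37} -> (n8, d=1).
Iteration 2: edges from {n8} -> (n28, d=2), (n36, d=2).
Iteration 3: no outgoing edges from {n28,n36}; recursion stops.

2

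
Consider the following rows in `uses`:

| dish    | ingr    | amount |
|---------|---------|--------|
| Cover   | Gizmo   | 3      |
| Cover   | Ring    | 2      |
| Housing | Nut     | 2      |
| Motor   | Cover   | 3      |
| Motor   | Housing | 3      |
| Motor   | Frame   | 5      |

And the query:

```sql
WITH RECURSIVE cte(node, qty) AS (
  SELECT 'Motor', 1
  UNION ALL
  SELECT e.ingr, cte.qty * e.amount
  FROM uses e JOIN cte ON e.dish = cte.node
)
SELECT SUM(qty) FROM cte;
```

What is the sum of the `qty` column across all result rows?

Base: (Motor, qty=1).
Iteration 1: components of {Motor} -> Cover = 1*3 = 3, Frame = 1*5 = 5, Housing = 1*3 = 3.
Iteration 2: components of {Cover,Frame,Housing} -> Gizmo = 3*3 = 9, Nut = 3*2 = 6, Ring = 3*2 = 6.
Iteration 3: no further components; recursion stops.
SUM(qty) = 1 + 3 + 5 + 3 + 9 + 6 + 6 = 33.

33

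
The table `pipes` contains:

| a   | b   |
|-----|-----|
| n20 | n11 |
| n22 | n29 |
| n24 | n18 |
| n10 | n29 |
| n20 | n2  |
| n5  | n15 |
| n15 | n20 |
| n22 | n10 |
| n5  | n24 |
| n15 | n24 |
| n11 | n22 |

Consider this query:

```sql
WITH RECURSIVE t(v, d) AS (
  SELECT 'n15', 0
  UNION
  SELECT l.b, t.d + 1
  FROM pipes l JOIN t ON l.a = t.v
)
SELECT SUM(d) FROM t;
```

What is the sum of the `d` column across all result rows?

Base: (n15, d=0).
Iteration 1: edges from {n15} -> (n20, d=1), (n24, d=1).
Iteration 2: edges from {n20,n24} -> (n11, d=2), (n18, d=2), (n2, d=2).
Iteration 3: edges from {n11,n18,n2} -> (n22, d=3).
Iteration 4: edges from {n22} -> (n10, d=4), (n29, d=4).
Iteration 5: edges from {n10,n29} -> (n29, d=5).
Iteration 6: no outgoing edges from {n29}; recursion stops.
SUM(d) = 0 + 1 + 1 + 2 + 2 + 2 + 3 + 4 + 4 + 5 = 24.

24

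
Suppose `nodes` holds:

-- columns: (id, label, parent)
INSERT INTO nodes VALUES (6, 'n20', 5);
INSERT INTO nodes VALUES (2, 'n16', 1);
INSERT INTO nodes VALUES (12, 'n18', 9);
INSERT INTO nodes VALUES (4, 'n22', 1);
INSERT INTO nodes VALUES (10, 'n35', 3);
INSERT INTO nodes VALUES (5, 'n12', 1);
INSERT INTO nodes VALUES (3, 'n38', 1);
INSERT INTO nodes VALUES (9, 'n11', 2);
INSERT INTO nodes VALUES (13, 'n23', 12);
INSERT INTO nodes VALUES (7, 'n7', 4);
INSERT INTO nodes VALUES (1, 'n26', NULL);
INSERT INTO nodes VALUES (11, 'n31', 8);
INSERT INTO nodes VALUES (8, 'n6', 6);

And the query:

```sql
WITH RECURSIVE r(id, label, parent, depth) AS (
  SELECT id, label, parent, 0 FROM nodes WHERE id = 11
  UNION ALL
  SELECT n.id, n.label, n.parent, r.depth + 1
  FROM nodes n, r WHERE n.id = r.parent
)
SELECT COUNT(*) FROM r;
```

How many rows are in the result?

5

Base: id=11 (n31), parent=8, depth 0.
Iteration 1: join on id=8 -> n6 (id 8, parent=6, depth 1).
Iteration 2: join on id=6 -> n20 (id 6, parent=5, depth 2).
Iteration 3: join on id=5 -> n12 (id 5, parent=1, depth 3).
Iteration 4: join on id=1 -> n26 (id 1, parent=NULL, depth 4).
Iteration 5: parent is NULL; no match; recursion stops.
Total rows emitted: 5.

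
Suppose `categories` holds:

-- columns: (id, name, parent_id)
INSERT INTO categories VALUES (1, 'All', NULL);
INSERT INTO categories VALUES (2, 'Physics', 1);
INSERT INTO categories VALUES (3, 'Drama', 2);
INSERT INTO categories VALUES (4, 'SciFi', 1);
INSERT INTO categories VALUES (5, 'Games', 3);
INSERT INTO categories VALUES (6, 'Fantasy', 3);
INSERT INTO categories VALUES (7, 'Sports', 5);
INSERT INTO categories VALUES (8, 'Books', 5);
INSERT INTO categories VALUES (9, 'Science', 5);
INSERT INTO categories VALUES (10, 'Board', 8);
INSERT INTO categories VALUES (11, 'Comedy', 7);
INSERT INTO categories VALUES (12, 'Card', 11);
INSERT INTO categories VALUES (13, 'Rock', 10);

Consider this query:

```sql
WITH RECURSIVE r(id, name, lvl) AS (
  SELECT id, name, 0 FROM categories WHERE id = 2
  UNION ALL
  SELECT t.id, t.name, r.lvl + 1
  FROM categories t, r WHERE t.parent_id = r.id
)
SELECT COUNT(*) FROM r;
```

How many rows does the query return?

Base: id=2 (Physics) at lvl 0.
Iteration 1: rows with parent_id in {2} -> Drama (id 3, lvl 1).
Iteration 2: rows with parent_id in {3} -> Games (id 5, lvl 2), Fantasy (id 6, lvl 2).
Iteration 3: rows with parent_id in {5,6} -> Sports (id 7, lvl 3), Books (id 8, lvl 3), Science (id 9, lvl 3).
Iteration 4: rows with parent_id in {7,8,9} -> Board (id 10, lvl 4), Comedy (id 11, lvl 4).
Iteration 5: rows with parent_id in {10,11} -> Card (id 12, lvl 5), Rock (id 13, lvl 5).
Iteration 6: no rows with parent_id in {12,13}; recursion stops.
Total rows emitted: 11.

11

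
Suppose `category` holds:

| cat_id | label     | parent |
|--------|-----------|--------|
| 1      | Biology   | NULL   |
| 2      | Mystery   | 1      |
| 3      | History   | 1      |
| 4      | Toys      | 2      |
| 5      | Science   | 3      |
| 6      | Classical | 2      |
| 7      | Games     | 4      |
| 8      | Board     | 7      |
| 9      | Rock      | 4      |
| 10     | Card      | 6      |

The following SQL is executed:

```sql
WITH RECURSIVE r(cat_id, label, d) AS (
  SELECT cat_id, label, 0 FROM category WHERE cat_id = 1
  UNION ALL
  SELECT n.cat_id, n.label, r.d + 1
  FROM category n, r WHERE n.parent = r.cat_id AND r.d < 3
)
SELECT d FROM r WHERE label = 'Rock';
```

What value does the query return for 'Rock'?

Base: cat_id=1 (Biology) at d 0.
Iteration 1: rows with parent in {1} -> Mystery (id 2, d 1), History (id 3, d 1).
Iteration 2: rows with parent in {2,3} -> Toys (id 4, d 2), Science (id 5, d 2), Classical (id 6, d 2).
Iteration 3: rows with parent in {4,5,6} -> Games (id 7, d 3), Rock (id 9, d 3), Card (id 10, d 3).
Iteration 4: d < 3 fails for all current rows; recursion stops.

3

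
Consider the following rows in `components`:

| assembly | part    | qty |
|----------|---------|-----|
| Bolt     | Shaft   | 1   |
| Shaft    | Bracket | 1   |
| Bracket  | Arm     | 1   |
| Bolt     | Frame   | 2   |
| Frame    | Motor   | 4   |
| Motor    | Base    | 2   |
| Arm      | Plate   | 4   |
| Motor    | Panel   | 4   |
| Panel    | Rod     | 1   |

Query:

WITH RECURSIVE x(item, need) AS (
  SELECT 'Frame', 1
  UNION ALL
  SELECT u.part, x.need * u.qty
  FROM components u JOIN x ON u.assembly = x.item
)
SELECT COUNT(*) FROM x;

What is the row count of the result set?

Base: (Frame, need=1).
Iteration 1: components of {Frame} -> Motor = 1*4 = 4.
Iteration 2: components of {Motor} -> Base = 4*2 = 8, Panel = 4*4 = 16.
Iteration 3: components of {Base,Panel} -> Rod = 16*1 = 16.
Iteration 4: no further components; recursion stops.
Total rows emitted: 5.

5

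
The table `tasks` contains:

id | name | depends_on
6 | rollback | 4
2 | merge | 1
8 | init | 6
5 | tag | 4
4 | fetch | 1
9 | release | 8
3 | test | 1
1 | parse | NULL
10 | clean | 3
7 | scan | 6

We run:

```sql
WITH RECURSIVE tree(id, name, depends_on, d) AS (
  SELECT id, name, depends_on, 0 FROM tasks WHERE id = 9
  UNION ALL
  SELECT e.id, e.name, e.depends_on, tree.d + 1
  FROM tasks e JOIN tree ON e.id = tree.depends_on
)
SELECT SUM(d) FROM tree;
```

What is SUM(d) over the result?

10

Base: id=9 (release), depends_on=8, d 0.
Iteration 1: join on id=8 -> init (id 8, depends_on=6, d 1).
Iteration 2: join on id=6 -> rollback (id 6, depends_on=4, d 2).
Iteration 3: join on id=4 -> fetch (id 4, depends_on=1, d 3).
Iteration 4: join on id=1 -> parse (id 1, depends_on=NULL, d 4).
Iteration 5: depends_on is NULL; no match; recursion stops.
SUM(d) = 0 + 1 + 2 + 3 + 4 = 10.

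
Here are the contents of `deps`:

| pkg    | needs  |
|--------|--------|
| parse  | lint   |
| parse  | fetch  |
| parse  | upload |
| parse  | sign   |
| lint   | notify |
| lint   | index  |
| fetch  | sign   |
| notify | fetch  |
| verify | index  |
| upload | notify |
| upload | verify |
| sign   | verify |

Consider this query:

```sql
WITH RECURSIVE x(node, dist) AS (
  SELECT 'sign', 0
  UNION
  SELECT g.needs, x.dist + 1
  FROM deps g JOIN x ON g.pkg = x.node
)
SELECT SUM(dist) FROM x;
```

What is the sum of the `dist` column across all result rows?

Base: (sign, dist=0).
Iteration 1: edges from {sign} -> (verify, dist=1).
Iteration 2: edges from {verify} -> (index, dist=2).
Iteration 3: no outgoing edges from {index}; recursion stops.
SUM(dist) = 0 + 1 + 2 = 3.

3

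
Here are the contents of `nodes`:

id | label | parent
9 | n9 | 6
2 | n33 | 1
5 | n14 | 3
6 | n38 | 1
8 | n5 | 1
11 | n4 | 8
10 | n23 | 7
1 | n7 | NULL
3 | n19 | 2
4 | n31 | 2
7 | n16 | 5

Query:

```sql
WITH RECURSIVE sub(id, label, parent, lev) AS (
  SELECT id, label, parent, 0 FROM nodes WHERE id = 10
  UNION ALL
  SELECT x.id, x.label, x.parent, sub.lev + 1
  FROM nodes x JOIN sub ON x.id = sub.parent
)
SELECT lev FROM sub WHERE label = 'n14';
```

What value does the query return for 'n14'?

2

Base: id=10 (n23), parent=7, lev 0.
Iteration 1: join on id=7 -> n16 (id 7, parent=5, lev 1).
Iteration 2: join on id=5 -> n14 (id 5, parent=3, lev 2).
Iteration 3: join on id=3 -> n19 (id 3, parent=2, lev 3).
Iteration 4: join on id=2 -> n33 (id 2, parent=1, lev 4).
Iteration 5: join on id=1 -> n7 (id 1, parent=NULL, lev 5).
Iteration 6: parent is NULL; no match; recursion stops.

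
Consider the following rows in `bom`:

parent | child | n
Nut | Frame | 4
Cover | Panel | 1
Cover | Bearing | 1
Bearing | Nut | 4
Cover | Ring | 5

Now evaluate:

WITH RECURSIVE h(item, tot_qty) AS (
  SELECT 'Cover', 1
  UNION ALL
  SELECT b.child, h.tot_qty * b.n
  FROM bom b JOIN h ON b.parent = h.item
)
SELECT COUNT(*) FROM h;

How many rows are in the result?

Base: (Cover, tot_qty=1).
Iteration 1: components of {Cover} -> Bearing = 1*1 = 1, Panel = 1*1 = 1, Ring = 1*5 = 5.
Iteration 2: components of {Bearing,Panel,Ring} -> Nut = 1*4 = 4.
Iteration 3: components of {Nut} -> Frame = 4*4 = 16.
Iteration 4: no further components; recursion stops.
Total rows emitted: 6.

6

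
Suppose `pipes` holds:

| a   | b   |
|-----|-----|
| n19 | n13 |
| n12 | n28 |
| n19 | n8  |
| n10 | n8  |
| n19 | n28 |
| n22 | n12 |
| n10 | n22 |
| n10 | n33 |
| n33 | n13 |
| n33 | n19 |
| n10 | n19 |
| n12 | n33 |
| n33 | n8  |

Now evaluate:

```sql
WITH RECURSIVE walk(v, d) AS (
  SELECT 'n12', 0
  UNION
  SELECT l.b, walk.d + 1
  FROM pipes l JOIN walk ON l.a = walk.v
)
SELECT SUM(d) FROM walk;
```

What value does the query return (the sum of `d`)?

Base: (n12, d=0).
Iteration 1: edges from {n12} -> (n28, d=1), (n33, d=1).
Iteration 2: edges from {n28,n33} -> (n13, d=2), (n19, d=2), (n8, d=2).
Iteration 3: edges from {n13,n19,n8} -> (n13, d=3), (n28, d=3), (n8, d=3).
Iteration 4: no outgoing edges from {n13,n28,n8}; recursion stops.
SUM(d) = 0 + 1 + 1 + 2 + 2 + 2 + 3 + 3 + 3 = 17.

17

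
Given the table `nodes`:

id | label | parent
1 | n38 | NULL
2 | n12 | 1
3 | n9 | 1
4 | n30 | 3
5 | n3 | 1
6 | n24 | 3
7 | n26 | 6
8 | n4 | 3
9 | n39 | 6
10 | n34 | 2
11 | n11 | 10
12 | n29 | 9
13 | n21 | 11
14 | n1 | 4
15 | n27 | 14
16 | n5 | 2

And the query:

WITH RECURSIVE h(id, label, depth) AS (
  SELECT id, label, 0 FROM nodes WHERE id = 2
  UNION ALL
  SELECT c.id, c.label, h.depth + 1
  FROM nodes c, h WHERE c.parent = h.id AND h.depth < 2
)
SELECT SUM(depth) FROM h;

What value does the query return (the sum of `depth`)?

4

Base: id=2 (n12) at depth 0.
Iteration 1: rows with parent in {2} -> n34 (id 10, depth 1), n5 (id 16, depth 1).
Iteration 2: rows with parent in {10,16} -> n11 (id 11, depth 2).
Iteration 3: depth < 2 fails for all current rows; recursion stops.
SUM(depth) = 0 + 1 + 1 + 2 = 4.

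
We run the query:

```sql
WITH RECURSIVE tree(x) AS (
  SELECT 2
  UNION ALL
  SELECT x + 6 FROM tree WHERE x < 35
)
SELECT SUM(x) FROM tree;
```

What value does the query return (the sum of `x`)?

140

Base: x=2.
Iteration 1: 2 < 35 holds -> x = 2 + 6 = 8.
Iteration 2: 8 < 35 holds -> x = 8 + 6 = 14.
Iteration 3: 14 < 35 holds -> x = 14 + 6 = 20.
Iteration 4: 20 < 35 holds -> x = 20 + 6 = 26.
Iteration 5: 26 < 35 holds -> x = 26 + 6 = 32.
Iteration 6: 32 < 35 holds -> x = 32 + 6 = 38.
Iteration 7: 38 < 35 fails; recursion stops.
SUM(x) = 2 + 8 + 14 + 20 + 26 + 32 + 38 = 140.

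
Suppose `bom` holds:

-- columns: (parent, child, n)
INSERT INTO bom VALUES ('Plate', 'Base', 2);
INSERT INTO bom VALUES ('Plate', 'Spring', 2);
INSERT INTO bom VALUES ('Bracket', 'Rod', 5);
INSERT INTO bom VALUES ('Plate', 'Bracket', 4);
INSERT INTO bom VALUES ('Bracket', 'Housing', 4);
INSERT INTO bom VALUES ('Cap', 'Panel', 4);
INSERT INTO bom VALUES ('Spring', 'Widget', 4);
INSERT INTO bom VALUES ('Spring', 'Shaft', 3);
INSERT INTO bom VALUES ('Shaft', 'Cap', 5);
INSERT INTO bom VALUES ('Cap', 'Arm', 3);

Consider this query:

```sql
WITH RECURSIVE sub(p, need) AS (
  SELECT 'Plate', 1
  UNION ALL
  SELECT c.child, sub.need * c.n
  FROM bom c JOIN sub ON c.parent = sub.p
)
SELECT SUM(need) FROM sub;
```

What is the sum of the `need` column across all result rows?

Base: (Plate, need=1).
Iteration 1: components of {Plate} -> Base = 1*2 = 2, Bracket = 1*4 = 4, Spring = 1*2 = 2.
Iteration 2: components of {Base,Bracket,Spring} -> Housing = 4*4 = 16, Rod = 4*5 = 20, Shaft = 2*3 = 6, Widget = 2*4 = 8.
Iteration 3: components of {Housing,Rod,Shaft,Widget} -> Cap = 6*5 = 30.
Iteration 4: components of {Cap} -> Arm = 30*3 = 90, Panel = 30*4 = 120.
Iteration 5: no further components; recursion stops.
SUM(need) = 1 + 4 + 2 + 2 + 16 + 20 + 6 + 8 + 30 + 90 + 120 = 299.

299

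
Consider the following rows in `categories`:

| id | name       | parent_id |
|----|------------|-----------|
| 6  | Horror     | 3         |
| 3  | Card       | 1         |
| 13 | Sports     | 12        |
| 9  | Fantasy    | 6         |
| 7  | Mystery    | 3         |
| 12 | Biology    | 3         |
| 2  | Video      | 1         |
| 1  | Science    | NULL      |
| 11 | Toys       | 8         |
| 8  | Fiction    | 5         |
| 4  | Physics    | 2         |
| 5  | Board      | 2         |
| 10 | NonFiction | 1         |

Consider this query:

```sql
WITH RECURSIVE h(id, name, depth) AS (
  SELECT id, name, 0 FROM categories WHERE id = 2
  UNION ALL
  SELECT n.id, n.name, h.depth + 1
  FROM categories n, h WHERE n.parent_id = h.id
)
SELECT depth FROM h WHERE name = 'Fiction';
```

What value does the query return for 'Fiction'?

2

Base: id=2 (Video) at depth 0.
Iteration 1: rows with parent_id in {2} -> Physics (id 4, depth 1), Board (id 5, depth 1).
Iteration 2: rows with parent_id in {4,5} -> Fiction (id 8, depth 2).
Iteration 3: rows with parent_id in {8} -> Toys (id 11, depth 3).
Iteration 4: no rows with parent_id in {11}; recursion stops.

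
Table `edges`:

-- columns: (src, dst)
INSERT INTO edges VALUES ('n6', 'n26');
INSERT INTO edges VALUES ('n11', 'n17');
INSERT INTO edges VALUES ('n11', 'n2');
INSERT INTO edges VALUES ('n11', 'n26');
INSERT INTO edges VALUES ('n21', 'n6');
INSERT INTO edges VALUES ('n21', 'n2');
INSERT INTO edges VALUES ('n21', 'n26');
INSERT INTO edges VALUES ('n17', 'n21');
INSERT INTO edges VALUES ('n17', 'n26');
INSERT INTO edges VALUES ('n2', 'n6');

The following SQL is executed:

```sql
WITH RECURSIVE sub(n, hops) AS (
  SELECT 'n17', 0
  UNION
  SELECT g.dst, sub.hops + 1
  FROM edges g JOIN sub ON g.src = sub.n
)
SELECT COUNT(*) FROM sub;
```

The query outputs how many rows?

9

Base: (n17, hops=0).
Iteration 1: edges from {n17} -> (n21, hops=1), (n26, hops=1).
Iteration 2: edges from {n21,n26} -> (n2, hops=2), (n26, hops=2), (n6, hops=2).
Iteration 3: edges from {n2,n26,n6} -> (n26, hops=3), (n6, hops=3).
Iteration 4: edges from {n26,n6} -> (n26, hops=4).
Iteration 5: no outgoing edges from {n26}; recursion stops.
Total rows emitted: 9.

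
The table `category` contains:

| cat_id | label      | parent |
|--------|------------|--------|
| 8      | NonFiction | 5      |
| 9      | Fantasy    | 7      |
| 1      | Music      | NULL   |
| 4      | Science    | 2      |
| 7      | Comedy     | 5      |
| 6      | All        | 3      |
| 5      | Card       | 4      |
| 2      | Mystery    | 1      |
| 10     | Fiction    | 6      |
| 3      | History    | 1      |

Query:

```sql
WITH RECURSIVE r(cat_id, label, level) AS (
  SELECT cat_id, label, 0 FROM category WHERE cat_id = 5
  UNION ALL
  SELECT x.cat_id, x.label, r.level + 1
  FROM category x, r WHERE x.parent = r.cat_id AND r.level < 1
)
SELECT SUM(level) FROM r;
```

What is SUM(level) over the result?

2

Base: cat_id=5 (Card) at level 0.
Iteration 1: rows with parent in {5} -> Comedy (id 7, level 1), NonFiction (id 8, level 1).
Iteration 2: level < 1 fails for all current rows; recursion stops.
SUM(level) = 0 + 1 + 1 = 2.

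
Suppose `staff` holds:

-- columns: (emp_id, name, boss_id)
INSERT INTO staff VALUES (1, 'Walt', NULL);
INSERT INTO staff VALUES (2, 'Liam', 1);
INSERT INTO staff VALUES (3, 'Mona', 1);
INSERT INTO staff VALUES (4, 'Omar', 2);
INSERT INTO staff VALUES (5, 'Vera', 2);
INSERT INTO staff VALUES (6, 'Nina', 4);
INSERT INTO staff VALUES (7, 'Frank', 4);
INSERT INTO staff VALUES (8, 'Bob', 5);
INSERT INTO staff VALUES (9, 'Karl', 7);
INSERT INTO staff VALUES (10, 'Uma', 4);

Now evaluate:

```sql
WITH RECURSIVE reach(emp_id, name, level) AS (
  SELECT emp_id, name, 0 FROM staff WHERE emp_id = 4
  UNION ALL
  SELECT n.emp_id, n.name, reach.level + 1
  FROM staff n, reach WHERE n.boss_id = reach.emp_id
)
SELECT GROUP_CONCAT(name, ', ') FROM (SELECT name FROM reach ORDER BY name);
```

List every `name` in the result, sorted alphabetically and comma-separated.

Frank, Karl, Nina, Omar, Uma

Base: emp_id=4 (Omar) at level 0.
Iteration 1: rows with boss_id in {4} -> Nina (id 6, level 1), Frank (id 7, level 1), Uma (id 10, level 1).
Iteration 2: rows with boss_id in {6,7,10} -> Karl (id 9, level 2).
Iteration 3: no rows with boss_id in {9}; recursion stops.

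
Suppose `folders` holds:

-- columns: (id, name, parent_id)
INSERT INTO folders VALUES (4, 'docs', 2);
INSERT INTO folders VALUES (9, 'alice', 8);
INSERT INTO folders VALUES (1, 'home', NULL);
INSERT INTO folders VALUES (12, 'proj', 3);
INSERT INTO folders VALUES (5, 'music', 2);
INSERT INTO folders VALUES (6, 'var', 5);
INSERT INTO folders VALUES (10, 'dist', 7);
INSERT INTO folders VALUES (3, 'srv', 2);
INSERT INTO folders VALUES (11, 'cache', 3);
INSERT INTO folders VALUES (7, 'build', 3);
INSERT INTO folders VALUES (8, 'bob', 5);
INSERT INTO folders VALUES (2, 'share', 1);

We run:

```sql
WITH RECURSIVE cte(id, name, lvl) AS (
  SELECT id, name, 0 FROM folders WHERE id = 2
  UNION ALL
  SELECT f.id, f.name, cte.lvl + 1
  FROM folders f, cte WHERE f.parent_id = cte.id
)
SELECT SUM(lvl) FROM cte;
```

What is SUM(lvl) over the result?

Base: id=2 (share) at lvl 0.
Iteration 1: rows with parent_id in {2} -> srv (id 3, lvl 1), docs (id 4, lvl 1), music (id 5, lvl 1).
Iteration 2: rows with parent_id in {3,4,5} -> var (id 6, lvl 2), build (id 7, lvl 2), bob (id 8, lvl 2), cache (id 11, lvl 2), proj (id 12, lvl 2).
Iteration 3: rows with parent_id in {6,7,8,11,12} -> alice (id 9, lvl 3), dist (id 10, lvl 3).
Iteration 4: no rows with parent_id in {9,10}; recursion stops.
SUM(lvl) = 0 + 1 + 1 + 1 + 2 + 2 + 2 + 2 + 2 + 3 + 3 = 19.

19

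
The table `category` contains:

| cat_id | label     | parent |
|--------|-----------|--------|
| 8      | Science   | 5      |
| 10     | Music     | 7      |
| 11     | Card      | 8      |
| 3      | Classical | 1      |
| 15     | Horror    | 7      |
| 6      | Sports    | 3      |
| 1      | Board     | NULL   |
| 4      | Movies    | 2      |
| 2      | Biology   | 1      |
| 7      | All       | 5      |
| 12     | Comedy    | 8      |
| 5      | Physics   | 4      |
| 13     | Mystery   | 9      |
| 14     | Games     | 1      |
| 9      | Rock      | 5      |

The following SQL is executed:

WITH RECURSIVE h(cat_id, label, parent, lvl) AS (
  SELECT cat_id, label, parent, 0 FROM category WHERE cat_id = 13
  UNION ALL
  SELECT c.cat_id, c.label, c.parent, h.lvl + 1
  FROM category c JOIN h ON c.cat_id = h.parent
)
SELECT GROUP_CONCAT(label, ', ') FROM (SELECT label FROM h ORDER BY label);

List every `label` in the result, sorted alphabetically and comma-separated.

Base: cat_id=13 (Mystery), parent=9, lvl 0.
Iteration 1: join on cat_id=9 -> Rock (id 9, parent=5, lvl 1).
Iteration 2: join on cat_id=5 -> Physics (id 5, parent=4, lvl 2).
Iteration 3: join on cat_id=4 -> Movies (id 4, parent=2, lvl 3).
Iteration 4: join on cat_id=2 -> Biology (id 2, parent=1, lvl 4).
Iteration 5: join on cat_id=1 -> Board (id 1, parent=NULL, lvl 5).
Iteration 6: parent is NULL; no match; recursion stops.

Biology, Board, Movies, Mystery, Physics, Rock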